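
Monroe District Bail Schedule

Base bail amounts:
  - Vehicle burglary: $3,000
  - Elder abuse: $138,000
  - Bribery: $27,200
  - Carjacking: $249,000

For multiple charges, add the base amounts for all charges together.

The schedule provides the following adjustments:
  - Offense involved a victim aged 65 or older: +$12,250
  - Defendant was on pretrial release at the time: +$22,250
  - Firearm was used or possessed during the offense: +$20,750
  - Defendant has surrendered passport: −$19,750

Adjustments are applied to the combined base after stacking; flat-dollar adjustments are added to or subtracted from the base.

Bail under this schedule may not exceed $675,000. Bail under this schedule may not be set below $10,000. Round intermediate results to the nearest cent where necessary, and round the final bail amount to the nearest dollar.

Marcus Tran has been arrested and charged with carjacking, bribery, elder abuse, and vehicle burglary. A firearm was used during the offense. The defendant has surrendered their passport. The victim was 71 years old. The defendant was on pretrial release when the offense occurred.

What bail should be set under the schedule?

$452,700

Base amounts from the schedule: carjacking $249,000; bribery $27,200; elder abuse $138,000; vehicle burglary $3,000.
Stacking rule: sum of all bases. $249,000 + $27,200 + $138,000 + $3,000 = $417,200.
Offense involved a victim aged 65 or older (+$12,250 flat): $417,200 + $12,250 = $429,450.
Defendant was on pretrial release at the time (+$22,250 flat): $429,450 + $22,250 = $451,700.
Firearm was used or possessed during the offense (+$20,750 flat): $451,700 + $20,750 = $472,450.
Defendant has surrendered passport (−$19,750 flat): $472,450 − $19,750 = $452,700.
$452,700 is within the $675,000 maximum.
$452,700 is at or above the $10,000 minimum.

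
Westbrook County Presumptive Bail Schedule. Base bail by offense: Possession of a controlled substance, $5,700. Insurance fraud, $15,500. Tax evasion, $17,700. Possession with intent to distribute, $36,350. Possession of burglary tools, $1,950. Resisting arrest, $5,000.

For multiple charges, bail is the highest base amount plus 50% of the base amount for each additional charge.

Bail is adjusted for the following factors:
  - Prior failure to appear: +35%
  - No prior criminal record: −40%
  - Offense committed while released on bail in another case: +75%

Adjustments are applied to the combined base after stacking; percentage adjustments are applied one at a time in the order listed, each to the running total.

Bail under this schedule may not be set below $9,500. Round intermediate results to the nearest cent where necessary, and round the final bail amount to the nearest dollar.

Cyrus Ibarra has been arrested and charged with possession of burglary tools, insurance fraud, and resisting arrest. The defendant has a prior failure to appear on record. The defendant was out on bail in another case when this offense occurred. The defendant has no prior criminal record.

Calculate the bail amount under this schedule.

Base amounts from the schedule: possession of burglary tools $1,950; insurance fraud $15,500; resisting arrest $5,000.
Stacking rule: highest base plus 50% of each additional charge. Highest is insurance fraud at $15,500. Additional: $1,950 × 50% = $975; $5,000 × 50% = $2,500. Combined base = $15,500 + $3,475 = $18,975.
Prior failure to appear (+35%): $18,975 × 1.35 = $25,616.25.
No prior criminal record (−40%): $25,616.25 × 0.6 = $15,369.75.
Offense committed while released on bail in another case (+75%): $15,369.75 × 1.75 = $26,897.06.
$26,897.06 is at or above the $9,500 minimum.
Rounded to the nearest dollar: $26,897.

$26,897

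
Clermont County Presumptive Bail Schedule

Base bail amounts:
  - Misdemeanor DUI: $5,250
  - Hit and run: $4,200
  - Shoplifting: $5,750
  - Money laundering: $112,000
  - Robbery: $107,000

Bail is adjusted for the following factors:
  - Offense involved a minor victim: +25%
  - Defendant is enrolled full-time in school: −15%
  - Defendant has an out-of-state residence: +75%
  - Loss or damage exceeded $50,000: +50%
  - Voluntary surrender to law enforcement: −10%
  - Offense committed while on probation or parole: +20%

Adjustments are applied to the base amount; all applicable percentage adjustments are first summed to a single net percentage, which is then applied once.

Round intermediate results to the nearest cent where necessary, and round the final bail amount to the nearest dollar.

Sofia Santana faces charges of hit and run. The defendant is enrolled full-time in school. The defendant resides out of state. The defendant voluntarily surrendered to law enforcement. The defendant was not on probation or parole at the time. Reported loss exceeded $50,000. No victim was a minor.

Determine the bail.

$8,400

Base amounts from the schedule: hit and run $4,200.
Single charge. Combined base = $4,200.
Net percentage adjustment: −15% +75% +50% −10% = +100%. $4,200 × 2 = $8,400.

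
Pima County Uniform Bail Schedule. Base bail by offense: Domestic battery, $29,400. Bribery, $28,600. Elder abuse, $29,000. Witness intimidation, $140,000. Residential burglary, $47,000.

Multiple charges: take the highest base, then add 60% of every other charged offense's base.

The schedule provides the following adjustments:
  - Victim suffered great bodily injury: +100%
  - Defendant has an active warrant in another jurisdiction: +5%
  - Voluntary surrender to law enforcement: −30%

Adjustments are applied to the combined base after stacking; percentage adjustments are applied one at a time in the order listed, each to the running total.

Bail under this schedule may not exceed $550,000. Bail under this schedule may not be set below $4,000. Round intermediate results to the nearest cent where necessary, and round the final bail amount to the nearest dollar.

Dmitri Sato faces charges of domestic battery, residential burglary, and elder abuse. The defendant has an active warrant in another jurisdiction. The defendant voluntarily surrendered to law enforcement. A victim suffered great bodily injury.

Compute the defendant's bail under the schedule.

Base amounts from the schedule: domestic battery $29,400; residential burglary $47,000; elder abuse $29,000.
Stacking rule: highest base plus 60% of each additional charge. Highest is residential burglary at $47,000. Additional: $29,400 × 60% = $17,640; $29,000 × 60% = $17,400. Combined base = $47,000 + $35,040 = $82,040.
Victim suffered great bodily injury (+100%): $82,040 × 2 = $164,080.
Defendant has an active warrant in another jurisdiction (+5%): $164,080 × 1.05 = $172,284.
Voluntary surrender to law enforcement (−30%): $172,284 × 0.7 = $120,598.80.
$120,598.80 is within the $550,000 maximum.
$120,598.80 is at or above the $4,000 minimum.
Rounded to the nearest dollar: $120,599.

$120,599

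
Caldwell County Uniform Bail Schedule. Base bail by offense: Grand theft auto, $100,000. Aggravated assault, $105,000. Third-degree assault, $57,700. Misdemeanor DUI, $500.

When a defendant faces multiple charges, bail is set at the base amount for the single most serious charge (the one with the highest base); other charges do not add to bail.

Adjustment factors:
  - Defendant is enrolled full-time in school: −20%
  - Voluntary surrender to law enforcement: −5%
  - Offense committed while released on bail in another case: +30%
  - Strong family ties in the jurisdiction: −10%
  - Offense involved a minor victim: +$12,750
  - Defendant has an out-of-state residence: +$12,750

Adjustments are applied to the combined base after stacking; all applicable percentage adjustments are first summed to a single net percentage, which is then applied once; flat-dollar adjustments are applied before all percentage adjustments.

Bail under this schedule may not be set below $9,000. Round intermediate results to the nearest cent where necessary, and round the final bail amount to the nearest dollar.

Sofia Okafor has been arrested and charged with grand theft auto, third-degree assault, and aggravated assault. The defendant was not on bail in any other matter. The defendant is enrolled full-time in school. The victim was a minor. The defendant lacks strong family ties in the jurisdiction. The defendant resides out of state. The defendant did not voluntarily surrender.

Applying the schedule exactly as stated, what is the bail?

Base amounts from the schedule: grand theft auto $100,000; third-degree assault $57,700; aggravated assault $105,000.
Stacking rule: use the highest base only. Highest is aggravated assault at $105,000. Combined base = $105,000.
Offense involved a minor victim (+$12,750 flat): $105,000 + $12,750 = $117,750.
Defendant has an out-of-state residence (+$12,750 flat): $117,750 + $12,750 = $130,500.
Defendant is enrolled full-time in school (−20%): $130,500 × 0.8 = $104,400.
$104,400 is at or above the $9,000 minimum.

$104,400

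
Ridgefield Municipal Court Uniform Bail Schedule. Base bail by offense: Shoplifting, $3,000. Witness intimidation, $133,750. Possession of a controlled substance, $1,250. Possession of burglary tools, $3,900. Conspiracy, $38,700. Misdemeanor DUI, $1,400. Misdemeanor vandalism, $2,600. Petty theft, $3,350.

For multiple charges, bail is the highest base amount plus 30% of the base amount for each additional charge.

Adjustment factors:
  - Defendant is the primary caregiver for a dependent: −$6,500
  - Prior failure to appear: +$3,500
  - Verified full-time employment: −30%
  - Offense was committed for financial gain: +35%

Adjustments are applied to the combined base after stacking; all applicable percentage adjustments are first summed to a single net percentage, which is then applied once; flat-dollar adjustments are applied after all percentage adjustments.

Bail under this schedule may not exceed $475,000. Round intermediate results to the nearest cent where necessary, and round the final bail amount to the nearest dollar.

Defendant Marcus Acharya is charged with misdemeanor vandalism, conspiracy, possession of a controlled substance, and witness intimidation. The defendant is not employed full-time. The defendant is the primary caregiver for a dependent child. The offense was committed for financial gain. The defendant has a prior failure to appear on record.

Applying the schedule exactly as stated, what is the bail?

Base amounts from the schedule: misdemeanor vandalism $2,600; conspiracy $38,700; possession of a controlled substance $1,250; witness intimidation $133,750.
Stacking rule: highest base plus 30% of each additional charge. Highest is witness intimidation at $133,750. Additional: $2,600 × 30% = $780; $38,700 × 30% = $11,610; $1,250 × 30% = $375. Combined base = $133,750 + $12,765 = $146,515.
Offense was committed for financial gain (+35%): $146,515 × 1.35 = $197,795.25.
Defendant is the primary caregiver for a dependent (−$6,500 flat): $197,795.25 − $6,500 = $191,295.25.
Prior failure to appear (+$3,500 flat): $191,295.25 + $3,500 = $194,795.25.
$194,795.25 is within the $475,000 maximum.
Rounded to the nearest dollar: $194,795.

$194,795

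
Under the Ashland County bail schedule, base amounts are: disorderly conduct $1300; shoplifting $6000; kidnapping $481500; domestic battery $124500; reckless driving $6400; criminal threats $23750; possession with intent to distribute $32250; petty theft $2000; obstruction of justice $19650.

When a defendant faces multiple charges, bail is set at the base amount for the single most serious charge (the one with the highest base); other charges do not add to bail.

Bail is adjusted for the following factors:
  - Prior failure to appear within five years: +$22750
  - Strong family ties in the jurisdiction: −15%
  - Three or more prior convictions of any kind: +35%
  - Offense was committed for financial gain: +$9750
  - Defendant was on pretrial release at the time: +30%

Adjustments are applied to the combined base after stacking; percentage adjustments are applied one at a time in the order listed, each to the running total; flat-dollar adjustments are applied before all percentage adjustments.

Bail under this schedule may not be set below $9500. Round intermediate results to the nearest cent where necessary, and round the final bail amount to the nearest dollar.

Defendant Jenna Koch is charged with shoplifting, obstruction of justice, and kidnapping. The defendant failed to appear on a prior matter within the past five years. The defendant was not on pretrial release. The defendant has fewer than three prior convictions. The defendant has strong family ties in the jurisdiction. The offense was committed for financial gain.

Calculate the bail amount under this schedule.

$436900

Base amounts from the schedule: shoplifting $6000; obstruction of justice $19650; kidnapping $481500.
Stacking rule: use the highest base only. Highest is kidnapping at $481500. Combined base = $481500.
Prior failure to appear within five years (+$22750 flat): $481500 + $22750 = $504250.
Offense was committed for financial gain (+$9750 flat): $504250 + $9750 = $514000.
Strong family ties in the jurisdiction (−15%): $514000 × 0.85 = $436900.
$436900 is at or above the $9500 minimum.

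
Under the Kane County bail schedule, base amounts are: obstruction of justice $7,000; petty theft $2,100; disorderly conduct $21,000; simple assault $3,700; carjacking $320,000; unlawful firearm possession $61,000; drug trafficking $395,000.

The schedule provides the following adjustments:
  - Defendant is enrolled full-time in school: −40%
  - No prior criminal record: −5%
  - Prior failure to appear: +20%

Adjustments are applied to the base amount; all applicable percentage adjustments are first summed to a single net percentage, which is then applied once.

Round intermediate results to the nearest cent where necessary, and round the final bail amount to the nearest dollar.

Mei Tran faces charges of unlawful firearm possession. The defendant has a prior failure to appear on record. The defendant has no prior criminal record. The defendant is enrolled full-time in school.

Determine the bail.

Base amounts from the schedule: unlawful firearm possession $61,000.
Single charge. Combined base = $61,000.
Net percentage adjustment: −40% −5% +20% = −25%. $61,000 × 0.75 = $45,750.

$45,750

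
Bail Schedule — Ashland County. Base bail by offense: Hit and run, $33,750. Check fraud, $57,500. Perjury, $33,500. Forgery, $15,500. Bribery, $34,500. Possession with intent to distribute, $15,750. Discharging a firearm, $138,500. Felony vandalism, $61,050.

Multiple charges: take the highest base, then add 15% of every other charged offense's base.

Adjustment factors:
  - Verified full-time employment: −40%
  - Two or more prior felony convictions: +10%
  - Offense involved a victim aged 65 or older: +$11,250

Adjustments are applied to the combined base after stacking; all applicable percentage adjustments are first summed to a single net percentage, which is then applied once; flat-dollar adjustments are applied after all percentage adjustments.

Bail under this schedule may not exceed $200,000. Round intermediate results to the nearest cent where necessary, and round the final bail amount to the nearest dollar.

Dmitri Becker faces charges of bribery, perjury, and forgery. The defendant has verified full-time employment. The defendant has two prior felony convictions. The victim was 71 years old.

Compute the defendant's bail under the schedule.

Base amounts from the schedule: bribery $34,500; perjury $33,500; forgery $15,500.
Stacking rule: highest base plus 15% of each additional charge. Highest is bribery at $34,500. Additional: $33,500 × 15% = $5,025; $15,500 × 15% = $2,325. Combined base = $34,500 + $7,350 = $41,850.
Net percentage adjustment: −40% +10% = −30%. $41,850 × 0.7 = $29,295.
Offense involved a victim aged 65 or older (+$11,250 flat): $29,295 + $11,250 = $40,545.
$40,545 is within the $200,000 maximum.

$40,545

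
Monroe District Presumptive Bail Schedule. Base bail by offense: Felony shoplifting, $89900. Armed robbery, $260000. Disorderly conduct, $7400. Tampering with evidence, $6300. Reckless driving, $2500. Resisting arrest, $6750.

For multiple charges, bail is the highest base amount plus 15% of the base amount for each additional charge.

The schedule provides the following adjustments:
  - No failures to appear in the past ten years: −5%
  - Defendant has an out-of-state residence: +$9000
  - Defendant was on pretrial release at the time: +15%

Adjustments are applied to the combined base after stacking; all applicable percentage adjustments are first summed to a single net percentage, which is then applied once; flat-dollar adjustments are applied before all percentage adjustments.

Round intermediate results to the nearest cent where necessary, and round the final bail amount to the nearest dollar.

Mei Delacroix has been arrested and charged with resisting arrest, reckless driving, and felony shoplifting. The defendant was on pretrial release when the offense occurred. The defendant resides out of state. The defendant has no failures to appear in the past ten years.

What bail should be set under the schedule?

$110316

Base amounts from the schedule: resisting arrest $6750; reckless driving $2500; felony shoplifting $89900.
Stacking rule: highest base plus 15% of each additional charge. Highest is felony shoplifting at $89900. Additional: $6750 × 15% = $1012.50; $2500 × 15% = $375. Combined base = $89900 + $1387.50 = $91287.50.
Defendant has an out-of-state residence (+$9000 flat): $91287.50 + $9000 = $100287.50.
Net percentage adjustment: −5% +15% = +10%. $100287.50 × 1.1 = $110316.25.
Rounded to the nearest dollar: $110316.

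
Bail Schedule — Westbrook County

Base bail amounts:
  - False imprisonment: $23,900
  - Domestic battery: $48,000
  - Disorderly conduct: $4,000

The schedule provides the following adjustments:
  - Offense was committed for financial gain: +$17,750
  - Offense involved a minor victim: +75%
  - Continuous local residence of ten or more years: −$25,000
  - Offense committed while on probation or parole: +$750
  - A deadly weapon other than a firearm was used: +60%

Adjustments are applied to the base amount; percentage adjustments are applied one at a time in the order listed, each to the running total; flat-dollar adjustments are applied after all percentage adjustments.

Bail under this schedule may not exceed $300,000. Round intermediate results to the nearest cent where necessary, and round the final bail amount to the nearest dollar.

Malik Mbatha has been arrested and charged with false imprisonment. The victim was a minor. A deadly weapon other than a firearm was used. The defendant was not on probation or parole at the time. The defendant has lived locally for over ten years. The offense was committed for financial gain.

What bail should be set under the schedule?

$59,670

Base amounts from the schedule: false imprisonment $23,900.
Single charge. Combined base = $23,900.
Offense involved a minor victim (+75%): $23,900 × 1.75 = $41,825.
A deadly weapon other than a firearm was used (+60%): $41,825 × 1.6 = $66,920.
Offense was committed for financial gain (+$17,750 flat): $66,920 + $17,750 = $84,670.
Continuous local residence of ten or more years (−$25,000 flat): $84,670 − $25,000 = $59,670.
$59,670 is within the $300,000 maximum.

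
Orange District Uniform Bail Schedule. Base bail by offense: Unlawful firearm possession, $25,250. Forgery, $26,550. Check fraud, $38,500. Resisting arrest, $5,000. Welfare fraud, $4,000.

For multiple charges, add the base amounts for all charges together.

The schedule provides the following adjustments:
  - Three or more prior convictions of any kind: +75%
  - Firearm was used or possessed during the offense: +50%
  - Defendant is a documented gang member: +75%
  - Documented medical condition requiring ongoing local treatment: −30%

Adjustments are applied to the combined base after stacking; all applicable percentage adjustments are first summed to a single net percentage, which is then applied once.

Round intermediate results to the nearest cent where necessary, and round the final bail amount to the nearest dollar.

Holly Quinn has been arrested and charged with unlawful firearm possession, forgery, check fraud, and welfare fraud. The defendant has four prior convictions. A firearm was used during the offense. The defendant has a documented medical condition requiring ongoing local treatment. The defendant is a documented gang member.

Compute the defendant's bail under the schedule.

$254,610

Base amounts from the schedule: unlawful firearm possession $25,250; forgery $26,550; check fraud $38,500; welfare fraud $4,000.
Stacking rule: sum of all bases. $25,250 + $26,550 + $38,500 + $4,000 = $94,300.
Net percentage adjustment: +75% +50% +75% −30% = +170%. $94,300 × 2.7 = $254,610.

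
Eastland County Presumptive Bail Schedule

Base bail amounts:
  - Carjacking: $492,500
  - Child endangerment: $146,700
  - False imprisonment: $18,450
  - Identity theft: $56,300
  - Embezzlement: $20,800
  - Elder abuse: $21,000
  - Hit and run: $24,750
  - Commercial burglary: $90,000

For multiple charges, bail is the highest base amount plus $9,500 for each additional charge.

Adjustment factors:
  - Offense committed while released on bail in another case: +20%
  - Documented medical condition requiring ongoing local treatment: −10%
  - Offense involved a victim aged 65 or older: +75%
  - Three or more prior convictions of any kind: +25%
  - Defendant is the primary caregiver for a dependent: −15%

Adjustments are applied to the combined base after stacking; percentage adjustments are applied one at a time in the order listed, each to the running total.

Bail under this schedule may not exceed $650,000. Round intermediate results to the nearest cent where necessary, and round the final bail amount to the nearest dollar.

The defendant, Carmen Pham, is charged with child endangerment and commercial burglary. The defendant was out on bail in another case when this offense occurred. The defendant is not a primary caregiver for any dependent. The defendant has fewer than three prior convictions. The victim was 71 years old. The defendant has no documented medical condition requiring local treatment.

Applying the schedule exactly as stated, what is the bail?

Base amounts from the schedule: child endangerment $146,700; commercial burglary $90,000.
Stacking rule: highest base plus $9,500 per additional charge. Highest is child endangerment at $146,700; 1 additional charge → +$9,500. Combined base = $156,200.
Offense committed while released on bail in another case (+20%): $156,200 × 1.2 = $187,440.
Offense involved a victim aged 65 or older (+75%): $187,440 × 1.75 = $328,020.
$328,020 is within the $650,000 maximum.

$328,020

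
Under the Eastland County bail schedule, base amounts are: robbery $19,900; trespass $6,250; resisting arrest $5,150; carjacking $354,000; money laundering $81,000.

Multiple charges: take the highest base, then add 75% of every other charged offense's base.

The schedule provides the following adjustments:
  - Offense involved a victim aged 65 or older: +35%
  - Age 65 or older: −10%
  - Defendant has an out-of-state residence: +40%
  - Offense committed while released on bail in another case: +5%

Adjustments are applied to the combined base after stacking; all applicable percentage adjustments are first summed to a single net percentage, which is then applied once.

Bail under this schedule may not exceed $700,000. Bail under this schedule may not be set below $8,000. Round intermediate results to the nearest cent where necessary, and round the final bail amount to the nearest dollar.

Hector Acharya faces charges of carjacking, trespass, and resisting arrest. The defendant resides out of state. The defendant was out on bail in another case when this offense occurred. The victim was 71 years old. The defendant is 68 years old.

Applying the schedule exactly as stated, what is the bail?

$616,335

Base amounts from the schedule: carjacking $354,000; trespass $6,250; resisting arrest $5,150.
Stacking rule: highest base plus 75% of each additional charge. Highest is carjacking at $354,000. Additional: $6,250 × 75% = $4,687.50; $5,150 × 75% = $3,862.50. Combined base = $354,000 + $8,550 = $362,550.
Net percentage adjustment: +35% −10% +40% +5% = +70%. $362,550 × 1.7 = $616,335.
$616,335 is within the $700,000 maximum.
$616,335 is at or above the $8,000 minimum.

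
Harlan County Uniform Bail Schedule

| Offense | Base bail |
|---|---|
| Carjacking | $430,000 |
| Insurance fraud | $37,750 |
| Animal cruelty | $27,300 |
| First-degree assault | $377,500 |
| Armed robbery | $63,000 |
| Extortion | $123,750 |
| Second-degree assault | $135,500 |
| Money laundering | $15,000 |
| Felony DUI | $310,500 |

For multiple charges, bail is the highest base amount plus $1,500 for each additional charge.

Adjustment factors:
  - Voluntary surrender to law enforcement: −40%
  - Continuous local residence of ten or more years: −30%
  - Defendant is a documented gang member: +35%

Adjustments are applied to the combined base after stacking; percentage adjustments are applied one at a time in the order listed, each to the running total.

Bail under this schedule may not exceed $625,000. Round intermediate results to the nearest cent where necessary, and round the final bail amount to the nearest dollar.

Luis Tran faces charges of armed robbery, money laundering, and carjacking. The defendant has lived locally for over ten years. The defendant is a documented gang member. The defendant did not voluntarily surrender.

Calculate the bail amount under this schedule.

$409,185

Base amounts from the schedule: armed robbery $63,000; money laundering $15,000; carjacking $430,000.
Stacking rule: highest base plus $1,500 per additional charge. Highest is carjacking at $430,000; 2 additional charges → +$3,000. Combined base = $433,000.
Continuous local residence of ten or more years (−30%): $433,000 × 0.7 = $303,100.
Defendant is a documented gang member (+35%): $303,100 × 1.35 = $409,185.
$409,185 is within the $625,000 maximum.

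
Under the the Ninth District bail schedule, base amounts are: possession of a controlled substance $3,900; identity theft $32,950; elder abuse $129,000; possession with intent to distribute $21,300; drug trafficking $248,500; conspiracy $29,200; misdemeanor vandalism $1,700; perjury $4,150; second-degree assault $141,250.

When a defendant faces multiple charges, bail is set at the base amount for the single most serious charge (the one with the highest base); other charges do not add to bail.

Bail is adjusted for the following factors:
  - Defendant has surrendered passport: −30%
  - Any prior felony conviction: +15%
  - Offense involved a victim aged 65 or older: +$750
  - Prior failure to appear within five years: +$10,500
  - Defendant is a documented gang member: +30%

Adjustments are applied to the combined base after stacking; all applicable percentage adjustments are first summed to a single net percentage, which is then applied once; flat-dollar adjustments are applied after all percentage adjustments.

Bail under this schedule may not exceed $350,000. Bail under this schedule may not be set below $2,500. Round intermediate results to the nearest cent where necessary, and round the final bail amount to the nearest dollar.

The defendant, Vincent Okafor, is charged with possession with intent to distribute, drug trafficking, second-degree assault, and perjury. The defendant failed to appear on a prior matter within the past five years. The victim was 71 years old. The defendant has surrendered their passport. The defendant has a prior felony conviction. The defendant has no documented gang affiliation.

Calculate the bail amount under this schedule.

Base amounts from the schedule: possession with intent to distribute $21,300; drug trafficking $248,500; second-degree assault $141,250; perjury $4,150.
Stacking rule: use the highest base only. Highest is drug trafficking at $248,500. Combined base = $248,500.
Net percentage adjustment: −30% +15% = −15%. $248,500 × 0.85 = $211,225.
Offense involved a victim aged 65 or older (+$750 flat): $211,225 + $750 = $211,975.
Prior failure to appear within five years (+$10,500 flat): $211,975 + $10,500 = $222,475.
$222,475 is within the $350,000 maximum.
$222,475 is at or above the $2,500 minimum.

$222,475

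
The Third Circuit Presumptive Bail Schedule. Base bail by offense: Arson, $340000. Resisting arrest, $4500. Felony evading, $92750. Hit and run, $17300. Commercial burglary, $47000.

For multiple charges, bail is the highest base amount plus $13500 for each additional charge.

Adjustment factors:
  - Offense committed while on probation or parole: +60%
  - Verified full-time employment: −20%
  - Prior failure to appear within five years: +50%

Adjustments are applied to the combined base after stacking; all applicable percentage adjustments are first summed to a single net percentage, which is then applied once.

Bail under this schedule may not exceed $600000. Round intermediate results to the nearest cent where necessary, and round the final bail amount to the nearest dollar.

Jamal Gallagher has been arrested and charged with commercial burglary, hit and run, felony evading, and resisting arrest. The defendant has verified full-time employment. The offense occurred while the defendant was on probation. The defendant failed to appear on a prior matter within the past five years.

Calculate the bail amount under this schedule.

$253175

Base amounts from the schedule: commercial burglary $47000; hit and run $17300; felony evading $92750; resisting arrest $4500.
Stacking rule: highest base plus $13500 per additional charge. Highest is felony evading at $92750; 3 additional charges → +$40500. Combined base = $133250.
Net percentage adjustment: +60% −20% +50% = +90%. $133250 × 1.9 = $253175.
$253175 is within the $600000 maximum.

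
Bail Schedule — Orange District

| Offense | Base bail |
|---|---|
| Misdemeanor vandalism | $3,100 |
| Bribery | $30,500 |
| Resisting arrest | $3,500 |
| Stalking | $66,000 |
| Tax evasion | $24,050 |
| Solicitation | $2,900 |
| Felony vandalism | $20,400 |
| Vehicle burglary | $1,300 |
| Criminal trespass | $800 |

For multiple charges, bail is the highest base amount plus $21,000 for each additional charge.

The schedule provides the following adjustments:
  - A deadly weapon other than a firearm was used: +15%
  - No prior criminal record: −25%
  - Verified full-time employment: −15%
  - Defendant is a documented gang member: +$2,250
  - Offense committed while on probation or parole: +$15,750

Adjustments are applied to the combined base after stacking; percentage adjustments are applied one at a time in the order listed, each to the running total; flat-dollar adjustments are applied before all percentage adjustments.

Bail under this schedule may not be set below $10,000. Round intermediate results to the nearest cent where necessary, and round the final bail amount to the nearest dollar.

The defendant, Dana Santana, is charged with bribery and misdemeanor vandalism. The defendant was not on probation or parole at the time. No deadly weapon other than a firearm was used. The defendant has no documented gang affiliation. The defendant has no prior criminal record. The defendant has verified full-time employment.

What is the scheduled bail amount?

Base amounts from the schedule: bribery $30,500; misdemeanor vandalism $3,100.
Stacking rule: highest base plus $21,000 per additional charge. Highest is bribery at $30,500; 1 additional charge → +$21,000. Combined base = $51,500.
No prior criminal record (−25%): $51,500 × 0.75 = $38,625.
Verified full-time employment (−15%): $38,625 × 0.85 = $32,831.25.
$32,831.25 is at or above the $10,000 minimum.
Rounded to the nearest dollar: $32,831.

$32,831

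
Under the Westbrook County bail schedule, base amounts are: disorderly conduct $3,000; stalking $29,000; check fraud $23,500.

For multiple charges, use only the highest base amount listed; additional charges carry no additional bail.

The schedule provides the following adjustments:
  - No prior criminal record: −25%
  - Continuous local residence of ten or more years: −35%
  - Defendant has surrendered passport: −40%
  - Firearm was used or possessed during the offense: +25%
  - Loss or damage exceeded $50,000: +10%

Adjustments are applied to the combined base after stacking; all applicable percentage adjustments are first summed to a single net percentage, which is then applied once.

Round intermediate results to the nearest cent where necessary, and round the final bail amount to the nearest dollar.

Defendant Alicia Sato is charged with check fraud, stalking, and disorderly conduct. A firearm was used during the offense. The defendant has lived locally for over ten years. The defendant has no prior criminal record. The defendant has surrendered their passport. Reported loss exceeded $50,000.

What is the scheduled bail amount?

Base amounts from the schedule: check fraud $23,500; stalking $29,000; disorderly conduct $3,000.
Stacking rule: use the highest base only. Highest is stalking at $29,000. Combined base = $29,000.
Net percentage adjustment: −25% −35% −40% +25% +10% = −65%. $29,000 × 0.35 = $10,150.

$10,150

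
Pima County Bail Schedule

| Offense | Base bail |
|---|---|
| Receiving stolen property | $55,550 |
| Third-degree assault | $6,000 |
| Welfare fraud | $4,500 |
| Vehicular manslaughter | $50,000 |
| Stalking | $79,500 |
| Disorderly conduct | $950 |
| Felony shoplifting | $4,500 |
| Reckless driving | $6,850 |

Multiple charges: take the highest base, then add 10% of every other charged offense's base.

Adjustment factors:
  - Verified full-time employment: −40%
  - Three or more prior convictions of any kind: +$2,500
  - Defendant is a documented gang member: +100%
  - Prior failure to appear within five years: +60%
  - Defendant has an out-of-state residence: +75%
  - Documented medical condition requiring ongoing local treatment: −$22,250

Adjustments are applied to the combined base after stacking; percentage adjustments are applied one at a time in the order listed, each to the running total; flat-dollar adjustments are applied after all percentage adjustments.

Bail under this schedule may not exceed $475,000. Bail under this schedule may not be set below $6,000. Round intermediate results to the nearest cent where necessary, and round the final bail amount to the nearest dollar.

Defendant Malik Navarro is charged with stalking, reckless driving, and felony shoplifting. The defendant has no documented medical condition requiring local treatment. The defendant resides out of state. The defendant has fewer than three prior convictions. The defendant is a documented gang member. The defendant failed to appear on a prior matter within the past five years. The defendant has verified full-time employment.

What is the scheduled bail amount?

Base amounts from the schedule: stalking $79,500; reckless driving $6,850; felony shoplifting $4,500.
Stacking rule: highest base plus 10% of each additional charge. Highest is stalking at $79,500. Additional: $6,850 × 10% = $685; $4,500 × 10% = $450. Combined base = $79,500 + $1,135 = $80,635.
Verified full-time employment (−40%): $80,635 × 0.6 = $48,381.
Defendant is a documented gang member (+100%): $48,381 × 2 = $96,762.
Prior failure to appear within five years (+60%): $96,762 × 1.6 = $154,819.20.
Defendant has an out-of-state residence (+75%): $154,819.20 × 1.75 = $270,933.60.
$270,933.60 is within the $475,000 maximum.
$270,933.60 is at or above the $6,000 minimum.
Rounded to the nearest dollar: $270,934.

$270,934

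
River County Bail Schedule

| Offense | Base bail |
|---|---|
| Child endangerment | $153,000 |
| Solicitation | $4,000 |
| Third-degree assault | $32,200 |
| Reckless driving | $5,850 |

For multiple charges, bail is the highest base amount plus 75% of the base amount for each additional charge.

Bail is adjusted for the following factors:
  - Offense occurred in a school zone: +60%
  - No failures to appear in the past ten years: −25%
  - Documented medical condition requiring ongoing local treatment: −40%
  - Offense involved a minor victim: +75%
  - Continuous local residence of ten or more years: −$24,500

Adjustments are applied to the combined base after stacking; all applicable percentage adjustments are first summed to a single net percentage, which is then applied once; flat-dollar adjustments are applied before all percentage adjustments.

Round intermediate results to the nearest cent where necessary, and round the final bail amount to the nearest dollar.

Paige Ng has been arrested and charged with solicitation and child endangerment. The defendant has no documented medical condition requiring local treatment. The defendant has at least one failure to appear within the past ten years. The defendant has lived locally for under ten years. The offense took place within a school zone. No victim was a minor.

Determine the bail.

Base amounts from the schedule: solicitation $4,000; child endangerment $153,000.
Stacking rule: highest base plus 75% of each additional charge. Highest is child endangerment at $153,000. Additional: $4,000 × 75% = $3,000. Combined base = $153,000 + $3,000 = $156,000.
Offense occurred in a school zone (+60%): $156,000 × 1.6 = $249,600.

$249,600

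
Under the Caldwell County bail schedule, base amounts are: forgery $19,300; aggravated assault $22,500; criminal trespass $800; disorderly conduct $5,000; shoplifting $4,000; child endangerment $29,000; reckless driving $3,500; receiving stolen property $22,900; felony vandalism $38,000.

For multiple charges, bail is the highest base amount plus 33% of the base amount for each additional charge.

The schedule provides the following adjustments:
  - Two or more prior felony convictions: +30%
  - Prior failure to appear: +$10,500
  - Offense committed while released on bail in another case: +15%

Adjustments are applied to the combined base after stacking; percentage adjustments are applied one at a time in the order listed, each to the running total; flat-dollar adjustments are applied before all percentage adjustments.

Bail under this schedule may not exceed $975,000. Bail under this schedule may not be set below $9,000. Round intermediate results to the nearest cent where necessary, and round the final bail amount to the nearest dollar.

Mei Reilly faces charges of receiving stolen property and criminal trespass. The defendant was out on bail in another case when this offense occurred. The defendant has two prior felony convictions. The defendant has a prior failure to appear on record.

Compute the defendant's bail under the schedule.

$50,328

Base amounts from the schedule: receiving stolen property $22,900; criminal trespass $800.
Stacking rule: highest base plus 33% of each additional charge. Highest is receiving stolen property at $22,900. Additional: $800 × 33% = $264. Combined base = $22,900 + $264 = $23,164.
Prior failure to appear (+$10,500 flat): $23,164 + $10,500 = $33,664.
Two or more prior felony convictions (+30%): $33,664 × 1.3 = $43,763.20.
Offense committed while released on bail in another case (+15%): $43,763.20 × 1.15 = $50,327.68.
$50,327.68 is within the $975,000 maximum.
$50,327.68 is at or above the $9,000 minimum.
Rounded to the nearest dollar: $50,328.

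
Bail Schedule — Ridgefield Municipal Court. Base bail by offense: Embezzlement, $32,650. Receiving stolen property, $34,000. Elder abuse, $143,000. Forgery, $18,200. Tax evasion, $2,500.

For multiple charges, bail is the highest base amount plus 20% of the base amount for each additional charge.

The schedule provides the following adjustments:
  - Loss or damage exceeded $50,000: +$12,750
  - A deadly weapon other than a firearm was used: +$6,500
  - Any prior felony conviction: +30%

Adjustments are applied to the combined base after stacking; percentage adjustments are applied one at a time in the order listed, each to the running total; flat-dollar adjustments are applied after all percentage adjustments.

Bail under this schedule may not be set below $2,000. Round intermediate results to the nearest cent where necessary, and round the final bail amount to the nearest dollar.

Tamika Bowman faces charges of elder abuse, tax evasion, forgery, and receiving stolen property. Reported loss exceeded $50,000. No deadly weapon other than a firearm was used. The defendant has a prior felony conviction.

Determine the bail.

Base amounts from the schedule: elder abuse $143,000; tax evasion $2,500; forgery $18,200; receiving stolen property $34,000.
Stacking rule: highest base plus 20% of each additional charge. Highest is elder abuse at $143,000. Additional: $2,500 × 20% = $500; $18,200 × 20% = $3,640; $34,000 × 20% = $6,800. Combined base = $143,000 + $10,940 = $153,940.
Any prior felony conviction (+30%): $153,940 × 1.3 = $200,122.
Loss or damage exceeded $50,000 (+$12,750 flat): $200,122 + $12,750 = $212,872.
$212,872 is at or above the $2,000 minimum.

$212,872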